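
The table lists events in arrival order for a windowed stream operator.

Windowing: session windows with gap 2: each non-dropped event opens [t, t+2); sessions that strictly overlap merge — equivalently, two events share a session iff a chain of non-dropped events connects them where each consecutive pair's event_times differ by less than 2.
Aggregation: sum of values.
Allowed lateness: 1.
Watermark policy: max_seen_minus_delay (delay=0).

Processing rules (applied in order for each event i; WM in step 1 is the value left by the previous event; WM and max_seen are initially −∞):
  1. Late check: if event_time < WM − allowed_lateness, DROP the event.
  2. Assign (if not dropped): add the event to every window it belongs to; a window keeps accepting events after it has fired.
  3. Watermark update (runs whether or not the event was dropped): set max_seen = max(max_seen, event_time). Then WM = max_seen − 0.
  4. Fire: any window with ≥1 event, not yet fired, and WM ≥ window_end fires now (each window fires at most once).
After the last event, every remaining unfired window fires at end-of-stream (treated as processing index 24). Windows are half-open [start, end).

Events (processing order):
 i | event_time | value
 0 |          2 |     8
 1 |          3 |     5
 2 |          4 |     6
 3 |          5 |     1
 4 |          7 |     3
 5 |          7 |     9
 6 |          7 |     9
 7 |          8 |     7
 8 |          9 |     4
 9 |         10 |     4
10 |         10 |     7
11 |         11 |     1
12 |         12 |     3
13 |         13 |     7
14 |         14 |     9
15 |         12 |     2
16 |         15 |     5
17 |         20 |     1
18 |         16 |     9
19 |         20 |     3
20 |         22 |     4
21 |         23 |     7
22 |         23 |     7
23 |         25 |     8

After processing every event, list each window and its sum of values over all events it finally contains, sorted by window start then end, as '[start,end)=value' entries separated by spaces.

[2,7)=20 [7,17)=68 [20,22)=4 [22,25)=18 [25,27)=8

i=0 t=2 v=8: → [2,4); WM=2
i=1 t=3 v=5: → [2,5); WM=3
i=2 t=4 v=6: → [2,6); WM=4
i=3 t=5 v=1: → [2,7); WM=5
i=4 t=7 v=3: → [7,9); WM=7
i=5 t=7 v=9: → [7,9); WM=7
i=6 t=7 v=9: → [7,9); WM=7
i=7 t=8 v=7: → [7,10); WM=8
i=8 t=9 v=4: → [7,11); WM=9
i=9 t=10 v=4: → [7,12); WM=10
i=10 t=10 v=7: → [7,12); WM=10
i=11 t=11 v=1: → [7,13); WM=11
i=12 t=12 v=3: → [7,14); WM=12
i=13 t=13 v=7: → [7,15); WM=13
i=14 t=14 v=9: → [7,16); WM=14
i=15 t=12 v=2: DROP (t<14-1); WM=14
i=16 t=15 v=5: → [7,17); WM=15
i=17 t=20 v=1: → [20,22); WM=20
i=18 t=16 v=9: DROP (t<20-1); WM=20
i=19 t=20 v=3: → [20,22); WM=20
i=20 t=22 v=4: → [22,24); WM=22
i=21 t=23 v=7: → [22,25); WM=23
i=22 t=23 v=7: → [22,25); WM=23
i=23 t=25 v=8: → [25,27); WM=25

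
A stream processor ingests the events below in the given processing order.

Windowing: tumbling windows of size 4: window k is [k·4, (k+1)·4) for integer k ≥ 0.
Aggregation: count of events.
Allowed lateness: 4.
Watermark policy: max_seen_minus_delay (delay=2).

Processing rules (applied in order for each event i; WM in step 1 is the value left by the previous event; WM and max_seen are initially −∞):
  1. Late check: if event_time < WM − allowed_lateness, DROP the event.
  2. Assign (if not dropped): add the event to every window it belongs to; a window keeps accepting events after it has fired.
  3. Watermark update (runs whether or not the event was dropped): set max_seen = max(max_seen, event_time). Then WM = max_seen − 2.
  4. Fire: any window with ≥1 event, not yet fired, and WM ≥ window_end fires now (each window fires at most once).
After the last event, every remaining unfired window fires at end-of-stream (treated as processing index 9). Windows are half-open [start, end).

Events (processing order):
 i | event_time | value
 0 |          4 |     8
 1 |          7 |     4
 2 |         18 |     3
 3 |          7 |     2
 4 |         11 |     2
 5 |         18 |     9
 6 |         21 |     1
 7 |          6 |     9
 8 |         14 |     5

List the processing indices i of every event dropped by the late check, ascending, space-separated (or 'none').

3 4 7 8

i=0 t=4 v=8: → [4,8); WM=2
i=1 t=7 v=4: → [4,8); WM=5
i=2 t=18 v=3: → [16,20); WM=16; [4,8) fires=2
i=3 t=7 v=2: DROP (t<16-4); WM=16
i=4 t=11 v=2: DROP (t<16-4); WM=16
i=5 t=18 v=9: → [16,20); WM=16
i=6 t=21 v=1: → [20,24); WM=19
i=7 t=6 v=9: DROP (t<19-4); WM=19
i=8 t=14 v=5: DROP (t<19-4); WM=19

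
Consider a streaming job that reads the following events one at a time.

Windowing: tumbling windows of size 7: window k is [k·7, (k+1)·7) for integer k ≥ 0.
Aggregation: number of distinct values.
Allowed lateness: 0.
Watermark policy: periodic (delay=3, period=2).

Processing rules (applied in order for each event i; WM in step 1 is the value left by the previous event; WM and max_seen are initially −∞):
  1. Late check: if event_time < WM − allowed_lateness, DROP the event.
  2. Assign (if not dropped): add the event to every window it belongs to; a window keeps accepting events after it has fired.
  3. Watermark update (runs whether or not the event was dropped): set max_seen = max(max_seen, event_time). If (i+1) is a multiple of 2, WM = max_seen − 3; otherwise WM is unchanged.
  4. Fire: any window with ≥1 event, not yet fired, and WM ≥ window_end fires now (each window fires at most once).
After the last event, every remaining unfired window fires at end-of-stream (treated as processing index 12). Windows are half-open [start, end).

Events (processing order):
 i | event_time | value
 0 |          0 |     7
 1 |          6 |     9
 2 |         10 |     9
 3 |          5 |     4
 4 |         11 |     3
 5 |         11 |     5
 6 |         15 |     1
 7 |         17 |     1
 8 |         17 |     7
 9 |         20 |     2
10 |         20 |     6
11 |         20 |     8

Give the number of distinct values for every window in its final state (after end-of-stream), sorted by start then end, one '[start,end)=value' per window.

[0,7)=3 [7,14)=3 [14,21)=5

i=0 t=0 v=7: → [0,7); WM=−∞
i=1 t=6 v=9: → [0,7); WM=3
i=2 t=10 v=9: → [7,14); WM=3
i=3 t=5 v=4: → [0,7); WM=7; [0,7) fires=3
i=4 t=11 v=3: → [7,14); WM=7
i=5 t=11 v=5: → [7,14); WM=8
i=6 t=15 v=1: → [14,21); WM=8
i=7 t=17 v=1: → [14,21); WM=14; [7,14) fires=3
i=8 t=17 v=7: → [14,21); WM=14
i=9 t=20 v=2: → [14,21); WM=17
i=10 t=20 v=6: → [14,21); WM=17
i=11 t=20 v=8: → [14,21); WM=17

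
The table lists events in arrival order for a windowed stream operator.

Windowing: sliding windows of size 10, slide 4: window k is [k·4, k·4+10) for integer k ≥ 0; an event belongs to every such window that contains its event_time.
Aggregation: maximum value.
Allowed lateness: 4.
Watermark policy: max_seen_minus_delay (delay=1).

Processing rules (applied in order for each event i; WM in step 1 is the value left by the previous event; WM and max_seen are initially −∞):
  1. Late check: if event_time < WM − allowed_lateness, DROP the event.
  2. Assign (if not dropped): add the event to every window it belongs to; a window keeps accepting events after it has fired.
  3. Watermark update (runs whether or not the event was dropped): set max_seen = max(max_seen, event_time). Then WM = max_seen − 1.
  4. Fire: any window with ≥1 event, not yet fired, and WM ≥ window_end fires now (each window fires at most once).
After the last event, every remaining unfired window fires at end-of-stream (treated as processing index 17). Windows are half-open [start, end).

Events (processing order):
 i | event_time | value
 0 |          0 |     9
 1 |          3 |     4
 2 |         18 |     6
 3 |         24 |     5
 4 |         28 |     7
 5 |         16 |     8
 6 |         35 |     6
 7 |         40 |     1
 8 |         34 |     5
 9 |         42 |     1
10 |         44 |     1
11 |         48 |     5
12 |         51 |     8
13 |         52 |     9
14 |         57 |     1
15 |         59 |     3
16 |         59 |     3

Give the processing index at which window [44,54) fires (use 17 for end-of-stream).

14

i=0 t=0 v=9: → [0,10); WM=-1
i=1 t=3 v=4: → [0,10); WM=2
i=2 t=18 v=6: → [16,26),[12,22); WM=17; [0,10) fires=9
i=3 t=24 v=5: → [24,34),[20,30),[16,26); WM=23; [12,22) fires=6
i=4 t=28 v=7: → [28,38),[24,34),[20,30); WM=27; [16,26) fires=6
i=5 t=16 v=8: DROP (t<27-4); WM=27
i=6 t=35 v=6: → [32,42),[28,38); WM=34; [20,30) fires=7 [24,34) fires=7
i=7 t=40 v=1: → [40,50),[36,46),[32,42); WM=39; [28,38) fires=7
i=8 t=34 v=5: DROP (t<39-4); WM=39
i=9 t=42 v=1: → [40,50),[36,46); WM=41
i=10 t=44 v=1: → [44,54),[40,50),[36,46); WM=43; [32,42) fires=6
i=11 t=48 v=5: → [48,58),[44,54),[40,50); WM=47; [36,46) fires=1
i=12 t=51 v=8: → [48,58),[44,54); WM=50; [40,50) fires=5
i=13 t=52 v=9: → [52,62),[48,58),[44,54); WM=51
i=14 t=57 v=1: → [56,66),[52,62),[48,58); WM=56; [44,54) fires=9
i=15 t=59 v=3: → [56,66),[52,62); WM=58; [48,58) fires=9
i=16 t=59 v=3: → [56,66),[52,62); WM=58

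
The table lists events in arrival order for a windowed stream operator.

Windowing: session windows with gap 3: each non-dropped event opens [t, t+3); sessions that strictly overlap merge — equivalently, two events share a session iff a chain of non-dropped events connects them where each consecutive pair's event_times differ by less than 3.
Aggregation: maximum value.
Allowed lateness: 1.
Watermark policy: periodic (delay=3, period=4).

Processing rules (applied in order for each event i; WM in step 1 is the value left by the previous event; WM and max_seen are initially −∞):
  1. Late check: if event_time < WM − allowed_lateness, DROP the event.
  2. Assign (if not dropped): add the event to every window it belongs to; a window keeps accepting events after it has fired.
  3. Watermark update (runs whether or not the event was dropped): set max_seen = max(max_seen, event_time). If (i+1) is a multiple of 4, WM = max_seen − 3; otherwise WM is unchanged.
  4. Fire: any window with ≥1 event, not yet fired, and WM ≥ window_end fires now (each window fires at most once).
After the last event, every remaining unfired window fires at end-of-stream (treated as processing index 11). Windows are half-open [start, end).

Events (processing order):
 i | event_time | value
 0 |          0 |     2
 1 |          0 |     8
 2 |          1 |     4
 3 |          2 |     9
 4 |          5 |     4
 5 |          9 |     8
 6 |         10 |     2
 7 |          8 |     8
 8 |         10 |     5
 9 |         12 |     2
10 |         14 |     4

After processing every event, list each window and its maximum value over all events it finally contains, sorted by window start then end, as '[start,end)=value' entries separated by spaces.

i=0 t=0 v=2: → [0,3); WM=−∞
i=1 t=0 v=8: → [0,3); WM=−∞
i=2 t=1 v=4: → [0,4); WM=−∞
i=3 t=2 v=9: → [0,5); WM=-1
i=4 t=5 v=4: → [5,8); WM=-1
i=5 t=9 v=8: → [9,12); WM=-1
i=6 t=10 v=2: → [9,13); WM=-1
i=7 t=8 v=8: → [8,13); WM=7
i=8 t=10 v=5: → [8,13); WM=7
i=9 t=12 v=2: → [8,15); WM=7
i=10 t=14 v=4: → [8,17); WM=7

[0,5)=9 [5,8)=4 [8,17)=8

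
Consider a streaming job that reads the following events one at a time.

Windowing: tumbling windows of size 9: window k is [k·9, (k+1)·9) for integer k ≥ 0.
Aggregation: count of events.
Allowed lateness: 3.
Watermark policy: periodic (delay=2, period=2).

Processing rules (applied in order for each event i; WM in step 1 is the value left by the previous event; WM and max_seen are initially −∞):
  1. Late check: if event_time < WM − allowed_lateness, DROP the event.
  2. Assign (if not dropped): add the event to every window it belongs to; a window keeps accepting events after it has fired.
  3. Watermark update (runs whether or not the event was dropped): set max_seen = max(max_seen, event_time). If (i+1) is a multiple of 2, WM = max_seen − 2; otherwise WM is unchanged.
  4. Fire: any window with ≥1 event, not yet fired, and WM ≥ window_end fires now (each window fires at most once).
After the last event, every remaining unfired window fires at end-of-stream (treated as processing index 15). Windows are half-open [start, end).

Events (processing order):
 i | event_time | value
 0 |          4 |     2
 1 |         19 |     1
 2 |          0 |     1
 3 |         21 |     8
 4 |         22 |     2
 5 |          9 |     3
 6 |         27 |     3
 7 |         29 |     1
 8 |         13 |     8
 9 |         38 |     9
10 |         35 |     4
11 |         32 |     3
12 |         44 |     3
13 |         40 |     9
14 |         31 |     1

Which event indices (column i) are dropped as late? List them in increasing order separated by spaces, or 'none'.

i=0 t=4 v=2: → [0,9); WM=−∞
i=1 t=19 v=1: → [18,27); WM=17; [0,9) fires=1
i=2 t=0 v=1: DROP (t<17-3); WM=17
i=3 t=21 v=8: → [18,27); WM=19
i=4 t=22 v=2: → [18,27); WM=19
i=5 t=9 v=3: DROP (t<19-3); WM=20
i=6 t=27 v=3: → [27,36); WM=20
i=7 t=29 v=1: → [27,36); WM=27; [18,27) fires=3
i=8 t=13 v=8: DROP (t<27-3); WM=27
i=9 t=38 v=9: → [36,45); WM=36; [27,36) fires=2
i=10 t=35 v=4: → [27,36); WM=36
i=11 t=32 v=3: DROP (t<36-3); WM=36
i=12 t=44 v=3: → [36,45); WM=36
i=13 t=40 v=9: → [36,45); WM=42
i=14 t=31 v=1: DROP (t<42-3); WM=42

2 5 8 11 14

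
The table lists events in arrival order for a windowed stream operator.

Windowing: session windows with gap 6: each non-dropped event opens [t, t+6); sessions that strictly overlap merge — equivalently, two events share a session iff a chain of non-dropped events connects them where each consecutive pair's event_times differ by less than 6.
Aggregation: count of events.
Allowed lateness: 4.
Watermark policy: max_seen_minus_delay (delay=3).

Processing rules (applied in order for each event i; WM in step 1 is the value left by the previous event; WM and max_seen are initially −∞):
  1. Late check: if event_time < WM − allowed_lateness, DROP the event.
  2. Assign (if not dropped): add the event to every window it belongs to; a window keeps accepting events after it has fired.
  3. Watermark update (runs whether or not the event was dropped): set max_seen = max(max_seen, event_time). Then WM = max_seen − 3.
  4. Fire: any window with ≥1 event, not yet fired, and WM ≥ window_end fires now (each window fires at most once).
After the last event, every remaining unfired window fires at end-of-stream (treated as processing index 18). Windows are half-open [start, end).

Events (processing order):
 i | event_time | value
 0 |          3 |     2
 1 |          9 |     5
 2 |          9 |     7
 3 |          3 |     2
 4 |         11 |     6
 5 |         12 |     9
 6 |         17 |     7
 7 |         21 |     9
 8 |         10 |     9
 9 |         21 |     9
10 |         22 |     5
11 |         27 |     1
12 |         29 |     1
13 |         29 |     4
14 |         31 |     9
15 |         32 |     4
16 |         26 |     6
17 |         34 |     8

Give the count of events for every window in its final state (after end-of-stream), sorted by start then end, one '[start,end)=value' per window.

i=0 t=3 v=2: → [3,9); WM=0
i=1 t=9 v=5: → [9,15); WM=6
i=2 t=9 v=7: → [9,15); WM=6
i=3 t=3 v=2: → [3,9); WM=6
i=4 t=11 v=6: → [9,17); WM=8
i=5 t=12 v=9: → [9,18); WM=9
i=6 t=17 v=7: → [9,23); WM=14
i=7 t=21 v=9: → [9,27); WM=18
i=8 t=10 v=9: DROP (t<18-4); WM=18
i=9 t=21 v=9: → [9,27); WM=18
i=10 t=22 v=5: → [9,28); WM=19
i=11 t=27 v=1: → [9,33); WM=24
i=12 t=29 v=1: → [9,35); WM=26
i=13 t=29 v=4: → [9,35); WM=26
i=14 t=31 v=9: → [9,37); WM=28
i=15 t=32 v=4: → [9,38); WM=29
i=16 t=26 v=6: → [9,38); WM=29
i=17 t=34 v=8: → [9,40); WM=31

[3,9)=2 [9,40)=15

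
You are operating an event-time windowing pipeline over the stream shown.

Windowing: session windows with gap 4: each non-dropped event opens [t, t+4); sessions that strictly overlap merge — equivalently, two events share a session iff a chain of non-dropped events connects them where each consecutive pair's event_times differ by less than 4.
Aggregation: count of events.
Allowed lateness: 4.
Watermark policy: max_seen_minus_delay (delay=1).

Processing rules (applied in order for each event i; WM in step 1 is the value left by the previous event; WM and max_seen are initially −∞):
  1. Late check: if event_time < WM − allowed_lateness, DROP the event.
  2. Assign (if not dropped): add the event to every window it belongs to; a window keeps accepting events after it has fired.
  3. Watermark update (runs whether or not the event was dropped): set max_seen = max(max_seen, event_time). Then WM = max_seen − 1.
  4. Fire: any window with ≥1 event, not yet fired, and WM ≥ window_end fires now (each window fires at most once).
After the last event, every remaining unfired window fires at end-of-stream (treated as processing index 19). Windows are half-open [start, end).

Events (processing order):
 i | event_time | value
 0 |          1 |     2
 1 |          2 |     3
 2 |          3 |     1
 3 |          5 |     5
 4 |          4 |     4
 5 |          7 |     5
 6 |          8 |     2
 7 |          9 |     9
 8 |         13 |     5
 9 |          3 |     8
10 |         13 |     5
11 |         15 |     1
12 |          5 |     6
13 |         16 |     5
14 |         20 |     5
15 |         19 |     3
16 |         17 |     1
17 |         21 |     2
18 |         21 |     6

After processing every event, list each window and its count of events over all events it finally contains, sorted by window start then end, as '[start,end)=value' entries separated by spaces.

[1,13)=8 [13,25)=9

i=0 t=1 v=2: → [1,5); WM=0
i=1 t=2 v=3: → [1,6); WM=1
i=2 t=3 v=1: → [1,7); WM=2
i=3 t=5 v=5: → [1,9); WM=4
i=4 t=4 v=4: → [1,9); WM=4
i=5 t=7 v=5: → [1,11); WM=6
i=6 t=8 v=2: → [1,12); WM=7
i=7 t=9 v=9: → [1,13); WM=8
i=8 t=13 v=5: → [13,17); WM=12
i=9 t=3 v=8: DROP (t<12-4); WM=12
i=10 t=13 v=5: → [13,17); WM=12
i=11 t=15 v=1: → [13,19); WM=14
i=12 t=5 v=6: DROP (t<14-4); WM=14
i=13 t=16 v=5: → [13,20); WM=15
i=14 t=20 v=5: → [20,24); WM=19
i=15 t=19 v=3: → [13,24); WM=19
i=16 t=17 v=1: → [13,24); WM=19
i=17 t=21 v=2: → [13,25); WM=20
i=18 t=21 v=6: → [13,25); WM=20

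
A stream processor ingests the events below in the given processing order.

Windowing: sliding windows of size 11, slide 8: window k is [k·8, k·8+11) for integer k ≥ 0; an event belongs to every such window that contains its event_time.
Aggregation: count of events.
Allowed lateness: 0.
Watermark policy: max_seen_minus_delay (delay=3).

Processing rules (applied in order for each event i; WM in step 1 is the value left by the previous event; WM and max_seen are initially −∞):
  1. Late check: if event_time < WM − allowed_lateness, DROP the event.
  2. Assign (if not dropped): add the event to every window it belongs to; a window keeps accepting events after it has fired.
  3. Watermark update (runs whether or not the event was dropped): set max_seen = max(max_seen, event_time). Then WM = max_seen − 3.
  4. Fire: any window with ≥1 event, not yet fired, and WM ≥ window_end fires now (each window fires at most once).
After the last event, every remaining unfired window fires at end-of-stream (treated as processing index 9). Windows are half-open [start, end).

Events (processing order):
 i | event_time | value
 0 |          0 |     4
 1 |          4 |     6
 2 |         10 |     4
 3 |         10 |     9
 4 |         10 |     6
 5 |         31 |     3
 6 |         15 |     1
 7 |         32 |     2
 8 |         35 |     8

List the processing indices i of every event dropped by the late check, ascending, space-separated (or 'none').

i=0 t=0 v=4: → [0,11); WM=-3
i=1 t=4 v=6: → [0,11); WM=1
i=2 t=10 v=4: → [8,19),[0,11); WM=7
i=3 t=10 v=9: → [8,19),[0,11); WM=7
i=4 t=10 v=6: → [8,19),[0,11); WM=7
i=5 t=31 v=3: → [24,35); WM=28; [0,11) fires=5 [8,19) fires=3
i=6 t=15 v=1: DROP (t<28-0); WM=28
i=7 t=32 v=2: → [32,43),[24,35); WM=29
i=8 t=35 v=8: → [32,43); WM=32

6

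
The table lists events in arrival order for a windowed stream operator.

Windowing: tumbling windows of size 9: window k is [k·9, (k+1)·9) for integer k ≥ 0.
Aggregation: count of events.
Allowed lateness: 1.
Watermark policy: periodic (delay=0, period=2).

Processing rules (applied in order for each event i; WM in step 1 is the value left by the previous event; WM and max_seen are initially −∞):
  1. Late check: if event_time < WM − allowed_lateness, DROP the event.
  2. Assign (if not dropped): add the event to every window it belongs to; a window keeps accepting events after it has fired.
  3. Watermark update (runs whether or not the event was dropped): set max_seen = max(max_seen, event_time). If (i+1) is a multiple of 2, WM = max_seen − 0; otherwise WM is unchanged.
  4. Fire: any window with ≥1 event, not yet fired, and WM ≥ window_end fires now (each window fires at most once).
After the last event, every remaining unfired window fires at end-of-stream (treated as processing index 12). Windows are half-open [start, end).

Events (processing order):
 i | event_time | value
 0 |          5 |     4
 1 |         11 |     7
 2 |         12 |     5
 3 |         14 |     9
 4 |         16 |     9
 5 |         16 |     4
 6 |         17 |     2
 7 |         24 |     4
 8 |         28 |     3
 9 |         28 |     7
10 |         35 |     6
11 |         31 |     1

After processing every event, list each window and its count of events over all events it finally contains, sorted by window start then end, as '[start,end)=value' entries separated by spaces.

i=0 t=5 v=4: → [0,9); WM=−∞
i=1 t=11 v=7: → [9,18); WM=11; [0,9) fires=1
i=2 t=12 v=5: → [9,18); WM=11
i=3 t=14 v=9: → [9,18); WM=14
i=4 t=16 v=9: → [9,18); WM=14
i=5 t=16 v=4: → [9,18); WM=16
i=6 t=17 v=2: → [9,18); WM=16
i=7 t=24 v=4: → [18,27); WM=24; [9,18) fires=6
i=8 t=28 v=3: → [27,36); WM=24
i=9 t=28 v=7: → [27,36); WM=28; [18,27) fires=1
i=10 t=35 v=6: → [27,36); WM=28
i=11 t=31 v=1: → [27,36); WM=35

[0,9)=1 [9,18)=6 [18,27)=1 [27,36)=4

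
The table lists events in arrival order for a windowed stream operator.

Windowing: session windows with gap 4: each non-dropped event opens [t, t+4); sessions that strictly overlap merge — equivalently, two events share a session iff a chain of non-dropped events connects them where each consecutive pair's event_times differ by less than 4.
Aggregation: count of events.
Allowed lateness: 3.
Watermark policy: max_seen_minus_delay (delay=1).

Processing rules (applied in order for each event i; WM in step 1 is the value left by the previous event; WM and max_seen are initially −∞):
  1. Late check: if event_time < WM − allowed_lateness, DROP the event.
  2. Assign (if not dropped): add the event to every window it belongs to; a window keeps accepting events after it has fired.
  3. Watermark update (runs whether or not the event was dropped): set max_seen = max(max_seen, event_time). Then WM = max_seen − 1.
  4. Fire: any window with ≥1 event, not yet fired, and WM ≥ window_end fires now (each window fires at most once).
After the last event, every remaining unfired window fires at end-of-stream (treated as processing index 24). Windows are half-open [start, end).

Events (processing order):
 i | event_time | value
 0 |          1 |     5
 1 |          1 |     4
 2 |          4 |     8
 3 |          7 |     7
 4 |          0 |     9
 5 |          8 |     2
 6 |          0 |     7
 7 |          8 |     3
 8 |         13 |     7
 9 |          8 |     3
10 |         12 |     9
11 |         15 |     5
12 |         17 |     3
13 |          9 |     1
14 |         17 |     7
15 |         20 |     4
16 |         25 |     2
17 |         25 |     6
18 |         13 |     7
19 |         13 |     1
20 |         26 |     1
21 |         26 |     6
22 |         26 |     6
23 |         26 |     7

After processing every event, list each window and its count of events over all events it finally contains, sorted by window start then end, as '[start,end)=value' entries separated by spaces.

[1,12)=6 [12,24)=6 [25,30)=6

i=0 t=1 v=5: → [1,5); WM=0
i=1 t=1 v=4: → [1,5); WM=0
i=2 t=4 v=8: → [1,8); WM=3
i=3 t=7 v=7: → [1,11); WM=6
i=4 t=0 v=9: DROP (t<6-3); WM=6
i=5 t=8 v=2: → [1,12); WM=7
i=6 t=0 v=7: DROP (t<7-3); WM=7
i=7 t=8 v=3: → [1,12); WM=7
i=8 t=13 v=7: → [13,17); WM=12
i=9 t=8 v=3: DROP (t<12-3); WM=12
i=10 t=12 v=9: → [12,17); WM=12
i=11 t=15 v=5: → [12,19); WM=14
i=12 t=17 v=3: → [12,21); WM=16
i=13 t=9 v=1: DROP (t<16-3); WM=16
i=14 t=17 v=7: → [12,21); WM=16
i=15 t=20 v=4: → [12,24); WM=19
i=16 t=25 v=2: → [25,29); WM=24
i=17 t=25 v=6: → [25,29); WM=24
i=18 t=13 v=7: DROP (t<24-3); WM=24
i=19 t=13 v=1: DROP (t<24-3); WM=24
i=20 t=26 v=1: → [25,30); WM=25
i=21 t=26 v=6: → [25,30); WM=25
i=22 t=26 v=6: → [25,30); WM=25
i=23 t=26 v=7: → [25,30); WM=25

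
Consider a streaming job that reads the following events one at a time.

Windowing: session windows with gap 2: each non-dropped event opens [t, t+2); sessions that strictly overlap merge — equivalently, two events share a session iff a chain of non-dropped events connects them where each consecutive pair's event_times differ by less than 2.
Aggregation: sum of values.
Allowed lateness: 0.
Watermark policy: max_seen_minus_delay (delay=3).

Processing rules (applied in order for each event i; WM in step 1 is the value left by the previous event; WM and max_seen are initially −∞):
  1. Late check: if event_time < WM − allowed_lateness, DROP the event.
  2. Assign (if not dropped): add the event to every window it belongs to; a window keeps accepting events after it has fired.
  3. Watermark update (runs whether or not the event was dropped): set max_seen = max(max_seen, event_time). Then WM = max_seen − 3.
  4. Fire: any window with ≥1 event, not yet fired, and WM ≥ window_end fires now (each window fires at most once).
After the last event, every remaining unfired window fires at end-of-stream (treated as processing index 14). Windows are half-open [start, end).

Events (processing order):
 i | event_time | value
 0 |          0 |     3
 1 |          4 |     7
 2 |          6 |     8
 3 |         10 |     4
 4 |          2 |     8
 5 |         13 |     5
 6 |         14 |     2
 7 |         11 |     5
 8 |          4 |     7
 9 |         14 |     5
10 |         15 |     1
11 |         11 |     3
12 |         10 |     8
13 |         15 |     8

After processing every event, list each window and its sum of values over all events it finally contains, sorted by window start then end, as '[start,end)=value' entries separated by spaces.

[0,2)=3 [4,6)=7 [6,8)=8 [10,13)=9 [13,17)=21

i=0 t=0 v=3: → [0,2); WM=-3
i=1 t=4 v=7: → [4,6); WM=1
i=2 t=6 v=8: → [6,8); WM=3
i=3 t=10 v=4: → [10,12); WM=7
i=4 t=2 v=8: DROP (t<7-0); WM=7
i=5 t=13 v=5: → [13,15); WM=10
i=6 t=14 v=2: → [13,16); WM=11
i=7 t=11 v=5: → [10,13); WM=11
i=8 t=4 v=7: DROP (t<11-0); WM=11
i=9 t=14 v=5: → [13,16); WM=11
i=10 t=15 v=1: → [13,17); WM=12
i=11 t=11 v=3: DROP (t<12-0); WM=12
i=12 t=10 v=8: DROP (t<12-0); WM=12
i=13 t=15 v=8: → [13,17); WM=12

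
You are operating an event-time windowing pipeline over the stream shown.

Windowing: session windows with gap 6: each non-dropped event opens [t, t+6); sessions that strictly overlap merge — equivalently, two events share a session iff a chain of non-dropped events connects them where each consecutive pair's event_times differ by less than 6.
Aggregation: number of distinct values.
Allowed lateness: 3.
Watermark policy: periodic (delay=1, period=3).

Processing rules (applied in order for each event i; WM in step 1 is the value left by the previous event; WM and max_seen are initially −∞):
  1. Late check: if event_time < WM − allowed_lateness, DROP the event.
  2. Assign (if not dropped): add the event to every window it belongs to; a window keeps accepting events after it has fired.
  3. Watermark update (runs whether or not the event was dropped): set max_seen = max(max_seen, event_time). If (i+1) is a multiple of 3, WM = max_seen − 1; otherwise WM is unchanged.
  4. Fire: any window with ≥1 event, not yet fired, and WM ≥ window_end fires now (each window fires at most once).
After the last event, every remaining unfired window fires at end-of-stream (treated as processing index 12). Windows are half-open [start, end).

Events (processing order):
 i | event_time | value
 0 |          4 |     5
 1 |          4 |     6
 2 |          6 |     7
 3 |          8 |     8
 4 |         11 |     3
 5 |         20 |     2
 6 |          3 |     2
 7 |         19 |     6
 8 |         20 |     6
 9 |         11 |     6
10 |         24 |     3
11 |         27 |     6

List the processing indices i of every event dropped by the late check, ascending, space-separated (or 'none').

i=0 t=4 v=5: → [4,10); WM=−∞
i=1 t=4 v=6: → [4,10); WM=−∞
i=2 t=6 v=7: → [4,12); WM=5
i=3 t=8 v=8: → [4,14); WM=5
i=4 t=11 v=3: → [4,17); WM=5
i=5 t=20 v=2: → [20,26); WM=19
i=6 t=3 v=2: DROP (t<19-3); WM=19
i=7 t=19 v=6: → [19,26); WM=19
i=8 t=20 v=6: → [19,26); WM=19
i=9 t=11 v=6: DROP (t<19-3); WM=19
i=10 t=24 v=3: → [19,30); WM=19
i=11 t=27 v=6: → [19,33); WM=26

6 9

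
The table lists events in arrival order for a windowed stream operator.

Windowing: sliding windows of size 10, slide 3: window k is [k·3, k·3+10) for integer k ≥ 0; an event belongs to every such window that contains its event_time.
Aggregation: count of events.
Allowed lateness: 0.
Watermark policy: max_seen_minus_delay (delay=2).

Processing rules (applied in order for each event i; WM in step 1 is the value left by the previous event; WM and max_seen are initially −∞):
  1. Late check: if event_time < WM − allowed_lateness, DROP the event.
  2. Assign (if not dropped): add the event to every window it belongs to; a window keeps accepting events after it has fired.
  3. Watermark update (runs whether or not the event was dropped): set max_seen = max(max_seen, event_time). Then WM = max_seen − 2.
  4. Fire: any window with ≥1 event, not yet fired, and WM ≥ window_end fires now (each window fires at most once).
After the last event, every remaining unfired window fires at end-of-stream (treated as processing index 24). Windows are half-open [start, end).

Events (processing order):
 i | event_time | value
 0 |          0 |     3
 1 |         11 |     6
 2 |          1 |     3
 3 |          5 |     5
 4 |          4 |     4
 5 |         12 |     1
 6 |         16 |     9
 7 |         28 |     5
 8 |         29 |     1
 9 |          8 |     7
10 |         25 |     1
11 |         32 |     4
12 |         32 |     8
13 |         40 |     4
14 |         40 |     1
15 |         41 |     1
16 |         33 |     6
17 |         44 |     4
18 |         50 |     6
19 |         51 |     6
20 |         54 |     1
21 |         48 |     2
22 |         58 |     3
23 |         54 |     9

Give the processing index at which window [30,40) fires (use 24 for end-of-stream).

i=0 t=0 v=3: → [0,10); WM=-2
i=1 t=11 v=6: → [9,19),[6,16),[3,13); WM=9
i=2 t=1 v=3: DROP (t<9-0); WM=9
i=3 t=5 v=5: DROP (t<9-0); WM=9
i=4 t=4 v=4: DROP (t<9-0); WM=9
i=5 t=12 v=1: → [12,22),[9,19),[6,16),[3,13); WM=10; [0,10) fires=1
i=6 t=16 v=9: → [15,25),[12,22),[9,19); WM=14; [3,13) fires=2
i=7 t=28 v=5: → [27,37),[24,34),[21,31); WM=26; [6,16) fires=2 [9,19) fires=3 [12,22) fires=2 [15,25) fires=1
i=8 t=29 v=1: → [27,37),[24,34),[21,31); WM=27
i=9 t=8 v=7: DROP (t<27-0); WM=27
i=10 t=25 v=1: DROP (t<27-0); WM=27
i=11 t=32 v=4: → [30,40),[27,37),[24,34); WM=30
i=12 t=32 v=8: → [30,40),[27,37),[24,34); WM=30
i=13 t=40 v=4: → [39,49),[36,46),[33,43); WM=38; [21,31) fires=2 [24,34) fires=4 [27,37) fires=4
i=14 t=40 v=1: → [39,49),[36,46),[33,43); WM=38
i=15 t=41 v=1: → [39,49),[36,46),[33,43); WM=39
i=16 t=33 v=6: DROP (t<39-0); WM=39
i=17 t=44 v=4: → [42,52),[39,49),[36,46); WM=42; [30,40) fires=2
i=18 t=50 v=6: → [48,58),[45,55),[42,52); WM=48; [33,43) fires=3 [36,46) fires=4
i=19 t=51 v=6: → [51,61),[48,58),[45,55),[42,52); WM=49; [39,49) fires=4
i=20 t=54 v=1: → [54,64),[51,61),[48,58),[45,55); WM=52; [42,52) fires=3
i=21 t=48 v=2: DROP (t<52-0); WM=52
i=22 t=58 v=3: → [57,67),[54,64),[51,61); WM=56; [45,55) fires=3
i=23 t=54 v=9: DROP (t<56-0); WM=56

17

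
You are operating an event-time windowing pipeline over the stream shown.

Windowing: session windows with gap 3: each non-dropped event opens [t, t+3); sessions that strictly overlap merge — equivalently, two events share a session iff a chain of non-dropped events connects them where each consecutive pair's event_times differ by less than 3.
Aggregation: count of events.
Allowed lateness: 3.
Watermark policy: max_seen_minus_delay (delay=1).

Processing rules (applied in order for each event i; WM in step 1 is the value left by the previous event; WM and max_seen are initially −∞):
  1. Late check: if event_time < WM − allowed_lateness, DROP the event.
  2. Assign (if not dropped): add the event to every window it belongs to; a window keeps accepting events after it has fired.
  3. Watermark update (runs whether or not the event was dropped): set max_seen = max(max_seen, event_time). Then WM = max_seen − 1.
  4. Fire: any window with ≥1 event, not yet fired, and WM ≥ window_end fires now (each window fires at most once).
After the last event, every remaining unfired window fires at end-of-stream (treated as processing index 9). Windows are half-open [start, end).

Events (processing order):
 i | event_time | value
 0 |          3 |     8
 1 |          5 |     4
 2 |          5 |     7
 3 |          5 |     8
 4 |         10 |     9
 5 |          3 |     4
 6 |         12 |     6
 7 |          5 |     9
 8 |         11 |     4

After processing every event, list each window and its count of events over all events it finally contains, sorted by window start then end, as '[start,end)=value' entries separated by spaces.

i=0 t=3 v=8: → [3,6); WM=2
i=1 t=5 v=4: → [3,8); WM=4
i=2 t=5 v=7: → [3,8); WM=4
i=3 t=5 v=8: → [3,8); WM=4
i=4 t=10 v=9: → [10,13); WM=9
i=5 t=3 v=4: DROP (t<9-3); WM=9
i=6 t=12 v=6: → [10,15); WM=11
i=7 t=5 v=9: DROP (t<11-3); WM=11
i=8 t=11 v=4: → [10,15); WM=11

[3,8)=4 [10,15)=3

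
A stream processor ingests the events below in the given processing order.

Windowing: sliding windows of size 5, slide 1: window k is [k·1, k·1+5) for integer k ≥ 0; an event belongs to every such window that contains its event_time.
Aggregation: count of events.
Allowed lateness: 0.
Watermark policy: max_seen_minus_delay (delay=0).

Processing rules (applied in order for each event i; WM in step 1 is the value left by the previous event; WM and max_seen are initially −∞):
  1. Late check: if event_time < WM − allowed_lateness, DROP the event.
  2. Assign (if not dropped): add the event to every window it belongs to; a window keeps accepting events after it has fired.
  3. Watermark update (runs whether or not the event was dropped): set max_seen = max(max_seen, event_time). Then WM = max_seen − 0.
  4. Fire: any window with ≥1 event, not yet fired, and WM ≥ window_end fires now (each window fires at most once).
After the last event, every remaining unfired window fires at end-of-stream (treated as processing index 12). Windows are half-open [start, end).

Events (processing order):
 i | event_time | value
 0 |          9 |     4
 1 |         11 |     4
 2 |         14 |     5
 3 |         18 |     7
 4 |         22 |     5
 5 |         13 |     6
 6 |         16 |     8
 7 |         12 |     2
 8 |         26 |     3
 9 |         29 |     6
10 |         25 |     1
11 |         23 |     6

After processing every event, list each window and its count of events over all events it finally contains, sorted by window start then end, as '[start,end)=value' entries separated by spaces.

[5,10)=1 [6,11)=1 [7,12)=2 [8,13)=2 [9,14)=2 [10,15)=2 [11,16)=2 [12,17)=1 [13,18)=1 [14,19)=2 [15,20)=1 [16,21)=1 [17,22)=1 [18,23)=2 [19,24)=1 [20,25)=1 [21,26)=1 [22,27)=2 [23,28)=1 [24,29)=1 [25,30)=2 [26,31)=2 [27,32)=1 [28,33)=1 [29,34)=1

i=0 t=9 v=4: → [9,14),[8,13),[7,12),[6,11),[5,10); WM=9
i=1 t=11 v=4: → [11,16),[10,15),[9,14),[8,13),[7,12); WM=11; [5,10) fires=1 [6,11) fires=1
i=2 t=14 v=5: → [14,19),[13,18),[12,17),[11,16),[10,15); WM=14; [7,12) fires=2 [8,13) fires=2 [9,14) fires=2
i=3 t=18 v=7: → [18,23),[17,22),[16,21),[15,20),[14,19); WM=18; [10,15) fires=2 [11,16) fires=2 [12,17) fires=1 [13,18) fires=1
i=4 t=22 v=5: → [22,27),[21,26),[20,25),[19,24),[18,23); WM=22; [14,19) fires=2 [15,20) fires=1 [16,21) fires=1 [17,22) fires=1
i=5 t=13 v=6: DROP (t<22-0); WM=22
i=6 t=16 v=8: DROP (t<22-0); WM=22
i=7 t=12 v=2: DROP (t<22-0); WM=22
i=8 t=26 v=3: → [26,31),[25,30),[24,29),[23,28),[22,27); WM=26; [18,23) fires=2 [19,24) fires=1 [20,25) fires=1 [21,26) fires=1
i=9 t=29 v=6: → [29,34),[28,33),[27,32),[26,31),[25,30); WM=29; [22,27) fires=2 [23,28) fires=1 [24,29) fires=1
i=10 t=25 v=1: DROP (t<29-0); WM=29
i=11 t=23 v=6: DROP (t<29-0); WM=29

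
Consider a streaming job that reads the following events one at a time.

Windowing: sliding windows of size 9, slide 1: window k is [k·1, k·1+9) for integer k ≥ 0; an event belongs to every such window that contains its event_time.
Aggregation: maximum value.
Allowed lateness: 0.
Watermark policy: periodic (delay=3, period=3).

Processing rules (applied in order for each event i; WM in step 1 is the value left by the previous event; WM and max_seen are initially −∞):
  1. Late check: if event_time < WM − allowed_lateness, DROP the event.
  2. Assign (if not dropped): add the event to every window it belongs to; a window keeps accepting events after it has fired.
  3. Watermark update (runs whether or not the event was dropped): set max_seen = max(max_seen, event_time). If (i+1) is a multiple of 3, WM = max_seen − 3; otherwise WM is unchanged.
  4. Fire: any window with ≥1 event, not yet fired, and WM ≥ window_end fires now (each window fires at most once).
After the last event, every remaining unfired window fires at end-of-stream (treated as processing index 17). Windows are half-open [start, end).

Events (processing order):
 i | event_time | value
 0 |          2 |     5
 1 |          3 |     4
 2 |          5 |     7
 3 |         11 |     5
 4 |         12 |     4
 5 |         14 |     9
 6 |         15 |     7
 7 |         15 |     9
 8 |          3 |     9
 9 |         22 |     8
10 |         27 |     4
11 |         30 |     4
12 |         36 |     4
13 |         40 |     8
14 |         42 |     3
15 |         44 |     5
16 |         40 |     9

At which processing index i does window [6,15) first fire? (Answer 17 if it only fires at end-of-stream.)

11

i=0 t=2 v=5: → [2,11),[1,10),[0,9); WM=−∞
i=1 t=3 v=4: → [3,12),[2,11),[1,10),[0,9); WM=−∞
i=2 t=5 v=7: → [5,14),[4,13),[3,12),[2,11),[1,10),[0,9); WM=2
i=3 t=11 v=5: → [11,20),[10,19),[9,18),[8,17),[7,16),[6,15),[5,14),[4,13),[3,12); WM=2
i=4 t=12 v=4: → [12,21),[11,20),[10,19),[9,18),[8,17),[7,16),[6,15),[5,14),[4,13); WM=2
i=5 t=14 v=9: → [14,23),[13,22),[12,21),[11,20),[10,19),[9,18),[8,17),[7,16),[6,15); WM=11; [0,9) fires=7 [1,10) fires=7 [2,11) fires=7
i=6 t=15 v=7: → [15,24),[14,23),[13,22),[12,21),[11,20),[10,19),[9,18),[8,17),[7,16); WM=11
i=7 t=15 v=9: → [15,24),[14,23),[13,22),[12,21),[11,20),[10,19),[9,18),[8,17),[7,16); WM=11
i=8 t=3 v=9: DROP (t<11-0); WM=12; [3,12) fires=7
i=9 t=22 v=8: → [22,31),[21,30),[20,29),[19,28),[18,27),[17,26),[16,25),[15,24),[14,23); WM=12
i=10 t=27 v=4: → [27,36),[26,35),[25,34),[24,33),[23,32),[22,31),[21,30),[20,29),[19,28); WM=12
i=11 t=30 v=4: → [30,39),[29,38),[28,37),[27,36),[26,35),[25,34),[24,33),[23,32),[22,31); WM=27; [4,13) fires=7 [5,14) fires=7 [6,15) fires=9 [7,16) fires=9 [8,17) fires=9 [9,18) fires=9 [10,19) fires=9 [11,20) fires=9 [12,21) fires=9 [13,22) fires=9 [14,23) fires=9 [15,24) fires=9 [16,25) fires=8 [17,26) fires=8 [18,27) fires=8
i=12 t=36 v=4: → [36,45),[35,44),[34,43),[33,42),[32,41),[31,40),[30,39),[29,38),[28,37); WM=27
i=13 t=40 v=8: → [40,49),[39,48),[38,47),[37,46),[36,45),[35,44),[34,43),[33,42),[32,41); WM=27
i=14 t=42 v=3: → [42,51),[41,50),[40,49),[39,48),[38,47),[37,46),[36,45),[35,44),[34,43); WM=39; [19,28) fires=8 [20,29) fires=8 [21,30) fires=8 [22,31) fires=8 [23,32) fires=4 [24,33) fires=4 [25,34) fires=4 [26,35) fires=4 [27,36) fires=4 [28,37) fires=4 [29,38) fires=4 [30,39) fires=4
i=15 t=44 v=5: → [44,53),[43,52),[42,51),[41,50),[40,49),[39,48),[38,47),[37,46),[36,45); WM=39
i=16 t=40 v=9: → [40,49),[39,48),[38,47),[37,46),[36,45),[35,44),[34,43),[33,42),[32,41); WM=39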